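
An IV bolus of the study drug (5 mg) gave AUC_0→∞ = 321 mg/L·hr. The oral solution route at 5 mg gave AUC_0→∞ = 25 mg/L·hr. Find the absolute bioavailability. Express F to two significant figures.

F = 0.078

F = (AUC_ev / D_ev) / (AUC_iv / D_iv)
  = (25/5) / (321/5)
  = 5 / 64.2 = 0.0779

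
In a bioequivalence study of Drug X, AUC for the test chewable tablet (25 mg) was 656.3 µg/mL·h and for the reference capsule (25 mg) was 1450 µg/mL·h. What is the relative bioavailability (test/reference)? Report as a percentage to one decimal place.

F_rel = (AUC_test/D_test) / (AUC_ref/D_ref)
      = (656.3/25) / (1450/25)
      = 26.252 / 58 = 0.4526 = 45.26%

F_rel = 45.3%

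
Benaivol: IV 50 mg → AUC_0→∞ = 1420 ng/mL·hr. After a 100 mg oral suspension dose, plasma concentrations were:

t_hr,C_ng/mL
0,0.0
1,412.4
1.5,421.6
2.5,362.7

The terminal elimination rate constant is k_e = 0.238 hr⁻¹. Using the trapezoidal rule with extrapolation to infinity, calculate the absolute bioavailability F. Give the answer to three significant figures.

F = 0.821

Trapezoidal AUC_0→2.5 (oral suspension):
  [0→1]: (0.0+412.4)/2 × 1 = 206.2
  [1→1.5]: (412.4+421.6)/2 × 0.5 = 208.5
  [1.5→2.5]: (421.6+362.7)/2 × 1 = 392.15
  Sum = 806.85 ng/mL·hr
Tail: C_last/k_e = 362.7/0.238 = 1523.950
AUC_0→∞ (oral suspension) = 806.85 + 1523.950 = 2330.8 ng/mL·hr
F = (AUC_ev/D_ev)/(AUC_iv/D_iv) = (2330.8/100)/(1420/50) = 23.308/28.4 = 0.8207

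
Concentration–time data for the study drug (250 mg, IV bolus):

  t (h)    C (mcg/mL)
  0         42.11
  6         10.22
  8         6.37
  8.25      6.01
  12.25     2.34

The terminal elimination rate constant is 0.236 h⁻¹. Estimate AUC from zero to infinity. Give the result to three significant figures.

Trapezoidal AUC_0→12.25:
  [0→6]: (42.11+10.22)/2 × 6 = 156.99
  [6→8]: (10.22+6.37)/2 × 2 = 16.59
  [8→8.25]: (6.37+6.01)/2 × 0.25 = 1.5475
  [8.25→12.25]: (6.01+2.34)/2 × 4 = 16.7
  Sum = 191.8275 mcg/mL·h
Extrapolated tail: C_last / k_e = 2.34 / 0.236 = 9.915
AUC_0→∞ = 191.8275 + 9.915 = 201.7425 mcg/mL·h

AUC = 202 mcg/mL·h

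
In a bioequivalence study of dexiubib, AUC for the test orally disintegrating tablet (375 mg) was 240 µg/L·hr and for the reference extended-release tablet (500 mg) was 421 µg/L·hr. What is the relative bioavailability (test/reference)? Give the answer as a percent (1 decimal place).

F_rel = 76.0%

F_rel = (AUC_test/D_test) / (AUC_ref/D_ref)
      = (240/375) / (421/500)
      = 0.64 / 0.842 = 0.7601 = 76.01%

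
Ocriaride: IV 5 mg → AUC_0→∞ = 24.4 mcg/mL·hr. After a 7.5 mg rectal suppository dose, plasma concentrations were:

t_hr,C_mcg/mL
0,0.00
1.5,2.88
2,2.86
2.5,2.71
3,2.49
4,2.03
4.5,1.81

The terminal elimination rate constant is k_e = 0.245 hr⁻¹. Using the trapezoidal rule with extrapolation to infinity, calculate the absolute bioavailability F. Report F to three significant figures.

F = 0.462

Trapezoidal AUC_0→4.5 (rectal suppository):
  [0→1.5]: (0.00+2.88)/2 × 1.5 = 2.16
  [1.5→2]: (2.88+2.86)/2 × 0.5 = 1.435
  [2→2.5]: (2.86+2.71)/2 × 0.5 = 1.3925
  [2.5→3]: (2.71+2.49)/2 × 0.5 = 1.3
  [3→4]: (2.49+2.03)/2 × 1 = 2.26
  [4→4.5]: (2.03+1.81)/2 × 0.5 = 0.96
  Sum = 9.5075 mcg/mL·hr
Tail: C_last/k_e = 1.81/0.245 = 7.388
AUC_0→∞ (rectal suppository) = 9.5075 + 7.388 = 16.8955 mcg/mL·hr
F = (AUC_ev/D_ev)/(AUC_iv/D_iv) = (16.8955/7.5)/(24.4/5) = 2.25273/4.88 = 0.4616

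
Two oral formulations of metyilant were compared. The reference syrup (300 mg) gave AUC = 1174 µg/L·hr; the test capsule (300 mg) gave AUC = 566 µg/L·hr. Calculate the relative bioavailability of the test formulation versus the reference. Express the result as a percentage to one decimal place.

F_rel = (AUC_test/D_test) / (AUC_ref/D_ref)
      = (566/300) / (1174/300)
      = 1.88667 / 3.91333 = 0.4821 = 48.21%

F_rel = 48.2%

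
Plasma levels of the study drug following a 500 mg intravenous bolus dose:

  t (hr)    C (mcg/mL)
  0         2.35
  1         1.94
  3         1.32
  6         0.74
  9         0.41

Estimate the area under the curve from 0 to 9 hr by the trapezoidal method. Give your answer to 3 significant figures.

Trapezoidal AUC_0→9:
  [0→1]: (2.35+1.94)/2 × 1 = 2.145
  [1→3]: (1.94+1.32)/2 × 2 = 3.26
  [3→6]: (1.32+0.74)/2 × 3 = 3.09
  [6→9]: (0.74+0.41)/2 × 3 = 1.725
  Sum = 10.22 mcg/mL·hr

AUC = 10.2 mcg/mL·hr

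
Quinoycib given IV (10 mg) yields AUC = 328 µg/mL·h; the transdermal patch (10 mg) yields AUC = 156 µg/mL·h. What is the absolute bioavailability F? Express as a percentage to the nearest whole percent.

F = 48%

F = (AUC_ev / D_ev) / (AUC_iv / D_iv)
  = (156/10) / (328/10)
  = 15.6 / 32.8 = 0.4756
  = 47.56%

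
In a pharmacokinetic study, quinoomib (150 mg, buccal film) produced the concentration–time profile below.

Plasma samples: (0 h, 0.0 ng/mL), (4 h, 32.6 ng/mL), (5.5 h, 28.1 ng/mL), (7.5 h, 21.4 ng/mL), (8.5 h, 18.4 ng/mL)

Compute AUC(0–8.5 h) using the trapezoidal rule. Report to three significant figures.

Trapezoidal AUC_0→8.5:
  [0→4]: (0.0+32.6)/2 × 4 = 65.2
  [4→5.5]: (32.6+28.1)/2 × 1.5 = 45.525
  [5.5→7.5]: (28.1+21.4)/2 × 2 = 49.5
  [7.5→8.5]: (21.4+18.4)/2 × 1 = 19.9
  Sum = 180.125 ng/mL·h

AUC = 180 ng/mL·h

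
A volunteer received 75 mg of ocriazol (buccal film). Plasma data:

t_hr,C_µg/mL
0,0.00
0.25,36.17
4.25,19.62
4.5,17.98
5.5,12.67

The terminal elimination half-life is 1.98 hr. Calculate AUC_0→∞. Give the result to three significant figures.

Trapezoidal AUC_0→5.5:
  [0→0.25]: (0.00+36.17)/2 × 0.25 = 4.52125
  [0.25→4.25]: (36.17+19.62)/2 × 4 = 111.58
  [4.25→4.5]: (19.62+17.98)/2 × 0.25 = 4.7
  [4.5→5.5]: (17.98+12.67)/2 × 1 = 15.325
  Sum = 136.12625 µg/mL·hr
k_e = ln2 / t½ = 0.693147 / 1.98 = 0.3501 hr^-1
Extrapolated tail: C_last / k_e = 12.67 / 0.3501 = 36.190
AUC_0→∞ = 136.12625 + 36.190 = 172.31625 µg/mL·hr

AUC = 172 µg/mL·hr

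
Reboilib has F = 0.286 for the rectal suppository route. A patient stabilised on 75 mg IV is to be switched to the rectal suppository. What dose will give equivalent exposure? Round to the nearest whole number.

For equal systemic exposure: F × D_ev = D_iv
D_ev = D_iv / F = 75 / 0.286 = 262.238 mg

D_rectal = 262 mg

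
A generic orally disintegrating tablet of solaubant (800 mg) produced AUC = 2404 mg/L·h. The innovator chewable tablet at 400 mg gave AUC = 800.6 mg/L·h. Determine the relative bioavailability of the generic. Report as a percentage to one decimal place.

F_rel = (AUC_test/D_test) / (AUC_ref/D_ref)
      = (2404/800) / (800.6/400)
      = 3.005 / 2.0015 = 1.5014 = 150.14%

F_rel = 150.1%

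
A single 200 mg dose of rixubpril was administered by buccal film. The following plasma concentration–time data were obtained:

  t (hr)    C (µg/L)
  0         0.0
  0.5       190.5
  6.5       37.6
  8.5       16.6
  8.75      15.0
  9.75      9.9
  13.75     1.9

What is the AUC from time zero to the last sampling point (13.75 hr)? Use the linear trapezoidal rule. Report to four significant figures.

Trapezoidal AUC_0→13.75:
  [0→0.5]: (0.0+190.5)/2 × 0.5 = 47.625
  [0.5→6.5]: (190.5+37.6)/2 × 6 = 684.3
  [6.5→8.5]: (37.6+16.6)/2 × 2 = 54.2
  [8.5→8.75]: (16.6+15.0)/2 × 0.25 = 3.95
  [8.75→9.75]: (15.0+9.9)/2 × 1 = 12.45
  [9.75→13.75]: (9.9+1.9)/2 × 4 = 23.6
  Sum = 826.125 µg/L·hr

AUC = 826.1 µg/L·hr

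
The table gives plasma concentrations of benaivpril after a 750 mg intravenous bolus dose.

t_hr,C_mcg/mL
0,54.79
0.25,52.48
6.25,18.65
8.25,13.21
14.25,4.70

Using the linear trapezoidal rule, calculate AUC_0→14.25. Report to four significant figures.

Trapezoidal AUC_0→14.25:
  [0→0.25]: (54.79+52.48)/2 × 0.25 = 13.40875
  [0.25→6.25]: (52.48+18.65)/2 × 6 = 213.39
  [6.25→8.25]: (18.65+13.21)/2 × 2 = 31.86
  [8.25→14.25]: (13.21+4.70)/2 × 6 = 53.73
  Sum = 312.38875 mcg/mL·hr

AUC = 312.4 mcg/mL·hr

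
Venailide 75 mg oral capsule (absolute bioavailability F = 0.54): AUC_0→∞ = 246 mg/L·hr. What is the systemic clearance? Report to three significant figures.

CL = 0.165 L/hr

CL = F × Dose / AUC_0→∞
   = 0.54 × 75 / 246 = 0.164634 L/hr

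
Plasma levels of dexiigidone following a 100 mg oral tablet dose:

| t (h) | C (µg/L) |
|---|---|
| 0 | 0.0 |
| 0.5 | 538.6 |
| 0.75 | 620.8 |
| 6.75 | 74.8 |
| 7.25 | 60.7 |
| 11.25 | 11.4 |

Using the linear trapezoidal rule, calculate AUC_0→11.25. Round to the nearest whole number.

AUC = 2544 µg/L·h

Trapezoidal AUC_0→11.25:
  [0→0.5]: (0.0+538.6)/2 × 0.5 = 134.65
  [0.5→0.75]: (538.6+620.8)/2 × 0.25 = 144.925
  [0.75→6.75]: (620.8+74.8)/2 × 6 = 2086.8
  [6.75→7.25]: (74.8+60.7)/2 × 0.5 = 33.875
  [7.25→11.25]: (60.7+11.4)/2 × 4 = 144.2
  Sum = 2544.45 µg/L·h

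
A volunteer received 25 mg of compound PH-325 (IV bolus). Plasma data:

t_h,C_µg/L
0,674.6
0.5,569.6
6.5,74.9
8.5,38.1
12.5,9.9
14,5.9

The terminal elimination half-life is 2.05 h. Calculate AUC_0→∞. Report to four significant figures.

Trapezoidal AUC_0→14:
  [0→0.5]: (674.6+569.6)/2 × 0.5 = 311.05
  [0.5→6.5]: (569.6+74.9)/2 × 6 = 1933.5
  [6.5→8.5]: (74.9+38.1)/2 × 2 = 113.0
  [8.5→12.5]: (38.1+9.9)/2 × 4 = 96.0
  [12.5→14]: (9.9+5.9)/2 × 1.5 = 11.85
  Sum = 2465.4 µg/L·h
k_e = ln2 / t½ = 0.693147 / 2.05 = 0.3381 h^-1
Extrapolated tail: C_last / k_e = 5.9 / 0.3381 = 17.450
AUC_0→∞ = 2465.4 + 17.450 = 2482.85 µg/L·h

AUC = 2483 µg/L·h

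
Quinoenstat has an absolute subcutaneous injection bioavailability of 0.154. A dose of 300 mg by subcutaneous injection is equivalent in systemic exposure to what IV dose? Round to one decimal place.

Systemic exposure from an extravascular dose = F × D_ev, so the equivalent IV dose is F × D_ev.
D_iv = F × D_ev = 0.154 × 300 = 46.2 mg

D_iv = 46.2 mg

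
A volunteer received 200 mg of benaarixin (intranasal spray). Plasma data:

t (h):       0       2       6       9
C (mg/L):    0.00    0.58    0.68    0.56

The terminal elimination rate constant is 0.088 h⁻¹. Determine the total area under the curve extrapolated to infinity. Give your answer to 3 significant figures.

AUC = 11.3 mg/L·h

Trapezoidal AUC_0→9:
  [0→2]: (0.00+0.58)/2 × 2 = 0.58
  [2→6]: (0.58+0.68)/2 × 4 = 2.52
  [6→9]: (0.68+0.56)/2 × 3 = 1.86
  Sum = 4.96 mg/L·h
Extrapolated tail: C_last / k_e = 0.56 / 0.088 = 6.364
AUC_0→∞ = 4.96 + 6.364 = 11.324 mg/L·h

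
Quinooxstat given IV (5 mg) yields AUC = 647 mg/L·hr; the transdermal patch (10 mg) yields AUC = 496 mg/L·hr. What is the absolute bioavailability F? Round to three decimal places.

F = (AUC_ev / D_ev) / (AUC_iv / D_iv)
  = (496/10) / (647/5)
  = 49.6 / 129.4 = 0.3833

F = 0.383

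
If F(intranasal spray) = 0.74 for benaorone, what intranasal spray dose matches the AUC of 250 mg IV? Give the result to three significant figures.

For equal systemic exposure: F × D_ev = D_iv
D_ev = D_iv / F = 250 / 0.74 = 337.838 mg

D_intranasal = 338 mg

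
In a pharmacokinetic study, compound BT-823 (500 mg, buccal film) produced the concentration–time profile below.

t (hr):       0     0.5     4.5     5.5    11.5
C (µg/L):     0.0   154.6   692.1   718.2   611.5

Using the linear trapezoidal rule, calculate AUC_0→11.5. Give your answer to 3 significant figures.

Trapezoidal AUC_0→11.5:
  [0→0.5]: (0.0+154.6)/2 × 0.5 = 38.65
  [0.5→4.5]: (154.6+692.1)/2 × 4 = 1693.4
  [4.5→5.5]: (692.1+718.2)/2 × 1 = 705.15
  [5.5→11.5]: (718.2+611.5)/2 × 6 = 3989.1
  Sum = 6426.3 µg/L·hr

AUC = 6430 µg/L·hr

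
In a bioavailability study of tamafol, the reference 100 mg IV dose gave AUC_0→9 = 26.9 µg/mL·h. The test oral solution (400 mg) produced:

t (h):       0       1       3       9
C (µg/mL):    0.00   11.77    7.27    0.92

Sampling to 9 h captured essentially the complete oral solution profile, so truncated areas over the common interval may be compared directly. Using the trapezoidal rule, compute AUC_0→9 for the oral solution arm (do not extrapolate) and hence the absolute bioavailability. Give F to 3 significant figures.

F = 0.460

Trapezoidal AUC_0→9 (oral solution):
  [0→1]: (0.00+11.77)/2 × 1 = 5.885
  [1→3]: (11.77+7.27)/2 × 2 = 19.04
  [3→9]: (7.27+0.92)/2 × 6 = 24.57
  Sum = 49.495 µg/mL·h
F = (AUC_ev/D_ev)/(AUC_iv/D_iv) = (49.495/400)/(26.9/100) = 0.1237375/0.269 = 0.4600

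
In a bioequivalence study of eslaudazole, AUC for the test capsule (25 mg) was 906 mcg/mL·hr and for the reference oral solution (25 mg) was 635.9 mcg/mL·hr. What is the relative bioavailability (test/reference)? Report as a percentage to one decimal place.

F_rel = 142.5%

F_rel = (AUC_test/D_test) / (AUC_ref/D_ref)
      = (906/25) / (635.9/25)
      = 36.24 / 25.436 = 1.4248 = 142.48%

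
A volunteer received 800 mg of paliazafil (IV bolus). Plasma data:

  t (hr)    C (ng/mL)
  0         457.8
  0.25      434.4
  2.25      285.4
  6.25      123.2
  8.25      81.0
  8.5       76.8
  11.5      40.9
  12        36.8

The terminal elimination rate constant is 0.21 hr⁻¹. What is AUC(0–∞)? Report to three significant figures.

AUC = 2240 ng/mL·hr

Trapezoidal AUC_0→12:
  [0→0.25]: (457.8+434.4)/2 × 0.25 = 111.525
  [0.25→2.25]: (434.4+285.4)/2 × 2 = 719.8
  [2.25→6.25]: (285.4+123.2)/2 × 4 = 817.2
  [6.25→8.25]: (123.2+81.0)/2 × 2 = 204.2
  [8.25→8.5]: (81.0+76.8)/2 × 0.25 = 19.725
  [8.5→11.5]: (76.8+40.9)/2 × 3 = 176.55
  [11.5→12]: (40.9+36.8)/2 × 0.5 = 19.425
  Sum = 2068.425 ng/mL·hr
Extrapolated tail: C_last / k_e = 36.8 / 0.21 = 175.238
AUC_0→∞ = 2068.425 + 175.238 = 2243.663 ng/mL·hr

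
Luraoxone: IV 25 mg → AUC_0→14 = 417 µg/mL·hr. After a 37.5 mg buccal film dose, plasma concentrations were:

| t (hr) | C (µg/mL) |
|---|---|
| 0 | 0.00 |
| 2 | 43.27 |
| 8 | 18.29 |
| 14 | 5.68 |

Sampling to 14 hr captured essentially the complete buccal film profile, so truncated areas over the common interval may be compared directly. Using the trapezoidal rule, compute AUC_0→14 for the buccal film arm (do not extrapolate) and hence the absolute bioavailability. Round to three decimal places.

F = 0.479

Trapezoidal AUC_0→14 (buccal film):
  [0→2]: (0.00+43.27)/2 × 2 = 43.27
  [2→8]: (43.27+18.29)/2 × 6 = 184.68
  [8→14]: (18.29+5.68)/2 × 6 = 71.91
  Sum = 299.86 µg/mL·hr
F = (AUC_ev/D_ev)/(AUC_iv/D_iv) = (299.86/37.5)/(417/25) = 7.99627/16.68 = 0.4794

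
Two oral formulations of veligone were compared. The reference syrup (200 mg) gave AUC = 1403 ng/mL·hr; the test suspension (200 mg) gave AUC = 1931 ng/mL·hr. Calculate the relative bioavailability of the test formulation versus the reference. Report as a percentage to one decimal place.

F_rel = (AUC_test/D_test) / (AUC_ref/D_ref)
      = (1931/200) / (1403/200)
      = 9.655 / 7.015 = 1.3763 = 137.63%

F_rel = 137.6%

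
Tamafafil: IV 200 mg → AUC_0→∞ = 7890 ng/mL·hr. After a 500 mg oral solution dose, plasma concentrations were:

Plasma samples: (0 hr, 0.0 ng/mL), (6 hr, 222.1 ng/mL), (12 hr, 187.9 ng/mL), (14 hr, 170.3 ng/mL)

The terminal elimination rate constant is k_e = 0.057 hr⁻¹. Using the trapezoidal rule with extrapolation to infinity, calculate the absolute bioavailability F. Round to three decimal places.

F = 0.266

Trapezoidal AUC_0→14 (oral solution):
  [0→6]: (0.0+222.1)/2 × 6 = 666.3
  [6→12]: (222.1+187.9)/2 × 6 = 1230.0
  [12→14]: (187.9+170.3)/2 × 2 = 358.2
  Sum = 2254.5 ng/mL·hr
Tail: C_last/k_e = 170.3/0.057 = 2987.719
AUC_0→∞ (oral solution) = 2254.5 + 2987.719 = 5242.219 ng/mL·hr
F = (AUC_ev/D_ev)/(AUC_iv/D_iv) = (5242.219/500)/(7890/200) = 10.484438/39.45 = 0.2658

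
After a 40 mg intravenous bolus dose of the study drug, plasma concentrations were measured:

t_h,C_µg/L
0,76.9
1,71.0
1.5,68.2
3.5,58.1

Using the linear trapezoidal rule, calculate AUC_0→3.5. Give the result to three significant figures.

Trapezoidal AUC_0→3.5:
  [0→1]: (76.9+71.0)/2 × 1 = 73.95
  [1→1.5]: (71.0+68.2)/2 × 0.5 = 34.8
  [1.5→3.5]: (68.2+58.1)/2 × 2 = 126.3
  Sum = 235.05 µg/L·h

AUC = 235 µg/L·h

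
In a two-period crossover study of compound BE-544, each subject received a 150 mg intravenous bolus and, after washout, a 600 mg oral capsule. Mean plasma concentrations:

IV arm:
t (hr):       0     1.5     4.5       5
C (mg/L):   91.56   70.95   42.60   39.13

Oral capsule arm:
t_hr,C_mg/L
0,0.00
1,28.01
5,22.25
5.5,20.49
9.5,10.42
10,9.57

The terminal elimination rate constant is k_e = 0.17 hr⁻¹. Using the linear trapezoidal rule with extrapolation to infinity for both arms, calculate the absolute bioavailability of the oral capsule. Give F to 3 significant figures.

F = 0.114

Trapezoidal AUC_0→5 (IV):
  [0→1.5]: (91.56+70.95)/2 × 1.5 = 121.8825
  [1.5→4.5]: (70.95+42.60)/2 × 3 = 170.325
  [4.5→5]: (42.60+39.13)/2 × 0.5 = 20.4325
  Sum = 312.64 mg/L·hr
IV tail: 39.13/0.17 = 230.176; AUC_iv,0→∞ = 312.64 + 230.176 = 542.816 mg/L·hr
Trapezoidal AUC_0→10 (oral capsule):
  [0→1]: (0.00+28.01)/2 × 1 = 14.005
  [1→5]: (28.01+22.25)/2 × 4 = 100.52
  [5→5.5]: (22.25+20.49)/2 × 0.5 = 10.685
  [5.5→9.5]: (20.49+10.42)/2 × 4 = 61.82
  [9.5→10]: (10.42+9.57)/2 × 0.5 = 4.9975
  Sum = 192.0275 mg/L·hr
oral capsule tail: 9.57/0.17 = 56.294; AUC_ev,0→∞ = 192.0275 + 56.294 = 248.3215 mg/L·hr
F = (AUC_ev/D_ev)/(AUC_iv/D_iv) = (248.3215/600)/(542.816/150) = 0.413869/3.61877 = 0.1144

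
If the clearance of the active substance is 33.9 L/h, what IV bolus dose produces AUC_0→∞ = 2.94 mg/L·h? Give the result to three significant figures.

Dose = 99.7 mg

Dose_iv = CL × AUC_0→∞
     = 33.9 × 2.94 = 99.666 mg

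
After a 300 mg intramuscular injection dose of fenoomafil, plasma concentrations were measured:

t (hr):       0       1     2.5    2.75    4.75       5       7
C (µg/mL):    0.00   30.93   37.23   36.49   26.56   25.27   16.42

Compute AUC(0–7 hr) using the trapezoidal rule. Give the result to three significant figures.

AUC = 187 µg/mL·hr

Trapezoidal AUC_0→7:
  [0→1]: (0.00+30.93)/2 × 1 = 15.465
  [1→2.5]: (30.93+37.23)/2 × 1.5 = 51.12
  [2.5→2.75]: (37.23+36.49)/2 × 0.25 = 9.215
  [2.75→4.75]: (36.49+26.56)/2 × 2 = 63.05
  [4.75→5]: (26.56+25.27)/2 × 0.25 = 6.47875
  [5→7]: (25.27+16.42)/2 × 2 = 41.69
  Sum = 187.01875 µg/mL·hr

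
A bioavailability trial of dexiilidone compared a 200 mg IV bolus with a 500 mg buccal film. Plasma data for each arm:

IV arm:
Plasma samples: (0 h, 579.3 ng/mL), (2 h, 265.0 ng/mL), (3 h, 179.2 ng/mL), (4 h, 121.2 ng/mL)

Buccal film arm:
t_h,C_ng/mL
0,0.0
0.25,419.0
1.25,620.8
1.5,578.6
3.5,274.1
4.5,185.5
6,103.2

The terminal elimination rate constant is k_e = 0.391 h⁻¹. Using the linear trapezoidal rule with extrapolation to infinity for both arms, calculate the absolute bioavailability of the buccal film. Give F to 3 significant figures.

F = 0.599

Trapezoidal AUC_0→4 (IV):
  [0→2]: (579.3+265.0)/2 × 2 = 844.3
  [2→3]: (265.0+179.2)/2 × 1 = 222.1
  [3→4]: (179.2+121.2)/2 × 1 = 150.2
  Sum = 1216.6 ng/mL·h
IV tail: 121.2/0.391 = 309.974; AUC_iv,0→∞ = 1216.6 + 309.974 = 1526.574 ng/mL·h
Trapezoidal AUC_0→6 (buccal film):
  [0→0.25]: (0.0+419.0)/2 × 0.25 = 52.375
  [0.25→1.25]: (419.0+620.8)/2 × 1 = 519.9
  [1.25→1.5]: (620.8+578.6)/2 × 0.25 = 149.925
  [1.5→3.5]: (578.6+274.1)/2 × 2 = 852.7
  [3.5→4.5]: (274.1+185.5)/2 × 1 = 229.8
  [4.5→6]: (185.5+103.2)/2 × 1.5 = 216.525
  Sum = 2021.225 ng/mL·h
buccal film tail: 103.2/0.391 = 263.939; AUC_ev,0→∞ = 2021.225 + 263.939 = 2285.164 ng/mL·h
F = (AUC_ev/D_ev)/(AUC_iv/D_iv) = (2285.164/500)/(1526.574/200) = 4.570328/7.63287 = 0.5988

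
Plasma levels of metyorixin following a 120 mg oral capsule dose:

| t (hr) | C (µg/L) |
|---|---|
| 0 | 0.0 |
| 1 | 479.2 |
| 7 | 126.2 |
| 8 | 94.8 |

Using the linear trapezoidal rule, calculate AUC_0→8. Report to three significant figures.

AUC = 2170 µg/L·hr

Trapezoidal AUC_0→8:
  [0→1]: (0.0+479.2)/2 × 1 = 239.6
  [1→7]: (479.2+126.2)/2 × 6 = 1816.2
  [7→8]: (126.2+94.8)/2 × 1 = 110.5
  Sum = 2166.3 µg/L·hr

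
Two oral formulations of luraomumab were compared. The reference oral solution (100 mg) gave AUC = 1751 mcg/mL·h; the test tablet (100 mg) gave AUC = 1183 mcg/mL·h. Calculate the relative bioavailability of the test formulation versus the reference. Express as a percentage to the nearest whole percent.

F_rel = 68%

F_rel = (AUC_test/D_test) / (AUC_ref/D_ref)
      = (1183/100) / (1751/100)
      = 11.83 / 17.51 = 0.6756 = 67.56%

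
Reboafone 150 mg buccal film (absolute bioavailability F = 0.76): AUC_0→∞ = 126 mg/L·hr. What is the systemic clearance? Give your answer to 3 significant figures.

CL = 0.905 L/hr

CL = F × Dose / AUC_0→∞
   = 0.76 × 150 / 126 = 0.904762 L/hr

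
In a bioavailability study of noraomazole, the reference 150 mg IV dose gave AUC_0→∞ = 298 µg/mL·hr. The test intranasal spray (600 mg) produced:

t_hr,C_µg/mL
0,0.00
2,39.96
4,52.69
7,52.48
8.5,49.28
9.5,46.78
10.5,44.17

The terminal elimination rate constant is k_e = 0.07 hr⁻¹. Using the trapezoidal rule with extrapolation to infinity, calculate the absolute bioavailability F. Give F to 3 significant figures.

F = 0.915

Trapezoidal AUC_0→10.5 (intranasal spray):
  [0→2]: (0.00+39.96)/2 × 2 = 39.96
  [2→4]: (39.96+52.69)/2 × 2 = 92.65
  [4→7]: (52.69+52.48)/2 × 3 = 157.755
  [7→8.5]: (52.48+49.28)/2 × 1.5 = 76.32
  [8.5→9.5]: (49.28+46.78)/2 × 1 = 48.03
  [9.5→10.5]: (46.78+44.17)/2 × 1 = 45.475
  Sum = 460.19 µg/mL·hr
Tail: C_last/k_e = 44.17/0.07 = 631.000
AUC_0→∞ (intranasal spray) = 460.19 + 631.000 = 1091.19 µg/mL·hr
F = (AUC_ev/D_ev)/(AUC_iv/D_iv) = (1091.19/600)/(298/150) = 1.81865/1.98667 = 0.9154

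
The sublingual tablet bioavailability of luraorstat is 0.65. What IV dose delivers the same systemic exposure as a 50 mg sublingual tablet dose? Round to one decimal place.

D_iv = 32.5 mg

Systemic exposure from an extravascular dose = F × D_ev, so the equivalent IV dose is F × D_ev.
D_iv = F × D_ev = 0.65 × 50 = 32.5 mg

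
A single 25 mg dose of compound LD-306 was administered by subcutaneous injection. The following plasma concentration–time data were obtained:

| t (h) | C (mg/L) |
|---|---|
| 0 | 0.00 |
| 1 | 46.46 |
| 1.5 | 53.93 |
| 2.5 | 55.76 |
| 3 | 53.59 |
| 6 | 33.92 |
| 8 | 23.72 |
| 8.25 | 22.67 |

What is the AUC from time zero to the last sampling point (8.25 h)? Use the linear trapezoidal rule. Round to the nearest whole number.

AUC = 325 mg/L·h

Trapezoidal AUC_0→8.25:
  [0→1]: (0.00+46.46)/2 × 1 = 23.23
  [1→1.5]: (46.46+53.93)/2 × 0.5 = 25.0975
  [1.5→2.5]: (53.93+55.76)/2 × 1 = 54.845
  [2.5→3]: (55.76+53.59)/2 × 0.5 = 27.3375
  [3→6]: (53.59+33.92)/2 × 3 = 131.265
  [6→8]: (33.92+23.72)/2 × 2 = 57.64
  [8→8.25]: (23.72+22.67)/2 × 0.25 = 5.79875
  Sum = 325.21375 mg/L·h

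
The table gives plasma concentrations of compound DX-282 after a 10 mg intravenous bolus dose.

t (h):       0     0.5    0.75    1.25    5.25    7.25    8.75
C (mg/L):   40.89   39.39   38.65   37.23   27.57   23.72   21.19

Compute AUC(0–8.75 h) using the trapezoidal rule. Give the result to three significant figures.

AUC = 263 mg/L·h

Trapezoidal AUC_0→8.75:
  [0→0.5]: (40.89+39.39)/2 × 0.5 = 20.07
  [0.5→0.75]: (39.39+38.65)/2 × 0.25 = 9.755
  [0.75→1.25]: (38.65+37.23)/2 × 0.5 = 18.97
  [1.25→5.25]: (37.23+27.57)/2 × 4 = 129.6
  [5.25→7.25]: (27.57+23.72)/2 × 2 = 51.29
  [7.25→8.75]: (23.72+21.19)/2 × 1.5 = 33.6825
  Sum = 263.3675 mg/L·h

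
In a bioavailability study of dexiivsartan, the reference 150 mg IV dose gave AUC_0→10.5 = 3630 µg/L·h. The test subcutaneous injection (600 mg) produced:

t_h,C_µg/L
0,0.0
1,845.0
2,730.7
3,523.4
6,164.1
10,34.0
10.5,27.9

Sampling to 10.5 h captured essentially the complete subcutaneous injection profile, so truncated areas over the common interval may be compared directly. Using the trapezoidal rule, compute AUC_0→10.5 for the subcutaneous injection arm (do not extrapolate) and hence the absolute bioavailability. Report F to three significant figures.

F = 0.226

Trapezoidal AUC_0→10.5 (subcutaneous injection):
  [0→1]: (0.0+845.0)/2 × 1 = 422.5
  [1→2]: (845.0+730.7)/2 × 1 = 787.85
  [2→3]: (730.7+523.4)/2 × 1 = 627.05
  [3→6]: (523.4+164.1)/2 × 3 = 1031.25
  [6→10]: (164.1+34.0)/2 × 4 = 396.2
  [10→10.5]: (34.0+27.9)/2 × 0.5 = 15.475
  Sum = 3280.325 µg/L·h
F = (AUC_ev/D_ev)/(AUC_iv/D_iv) = (3280.325/600)/(3630/150) = 5.46721/24.2 = 0.2259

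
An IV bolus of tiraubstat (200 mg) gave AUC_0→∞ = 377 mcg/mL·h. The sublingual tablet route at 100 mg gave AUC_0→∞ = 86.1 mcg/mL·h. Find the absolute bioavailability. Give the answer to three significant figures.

F = (AUC_ev / D_ev) / (AUC_iv / D_iv)
  = (86.1/100) / (377/200)
  = 0.861 / 1.885 = 0.4568

F = 0.457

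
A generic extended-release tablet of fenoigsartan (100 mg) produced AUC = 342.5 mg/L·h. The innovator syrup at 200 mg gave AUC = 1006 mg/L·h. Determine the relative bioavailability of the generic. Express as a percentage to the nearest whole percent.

F_rel = (AUC_test/D_test) / (AUC_ref/D_ref)
      = (342.5/100) / (1006/200)
      = 3.425 / 5.03 = 0.6809 = 68.09%

F_rel = 68%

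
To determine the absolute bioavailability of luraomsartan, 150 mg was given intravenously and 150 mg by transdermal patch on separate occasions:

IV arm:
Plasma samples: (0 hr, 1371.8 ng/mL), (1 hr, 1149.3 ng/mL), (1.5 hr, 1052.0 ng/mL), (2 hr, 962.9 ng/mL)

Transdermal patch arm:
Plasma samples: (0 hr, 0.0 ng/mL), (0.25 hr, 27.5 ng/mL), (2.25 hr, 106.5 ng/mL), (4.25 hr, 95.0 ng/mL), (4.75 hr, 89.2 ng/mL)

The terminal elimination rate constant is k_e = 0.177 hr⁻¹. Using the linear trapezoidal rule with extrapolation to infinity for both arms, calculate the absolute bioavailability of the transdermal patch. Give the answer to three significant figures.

F = 0.115

Trapezoidal AUC_0→2 (IV):
  [0→1]: (1371.8+1149.3)/2 × 1 = 1260.55
  [1→1.5]: (1149.3+1052.0)/2 × 0.5 = 550.325
  [1.5→2]: (1052.0+962.9)/2 × 0.5 = 503.725
  Sum = 2314.6 ng/mL·hr
IV tail: 962.9/0.177 = 5440.113; AUC_iv,0→∞ = 2314.6 + 5440.113 = 7754.713 ng/mL·hr
Trapezoidal AUC_0→4.75 (transdermal patch):
  [0→0.25]: (0.0+27.5)/2 × 0.25 = 3.4375
  [0.25→2.25]: (27.5+106.5)/2 × 2 = 134.0
  [2.25→4.25]: (106.5+95.0)/2 × 2 = 201.5
  [4.25→4.75]: (95.0+89.2)/2 × 0.5 = 46.05
  Sum = 384.9875 ng/mL·hr
transdermal patch tail: 89.2/0.177 = 503.955; AUC_ev,0→∞ = 384.9875 + 503.955 = 888.9425 ng/mL·hr
F = (AUC_ev/D_ev)/(AUC_iv/D_iv) = (888.9425/150)/(7754.713/150) = 5.92628/51.6981 = 0.1146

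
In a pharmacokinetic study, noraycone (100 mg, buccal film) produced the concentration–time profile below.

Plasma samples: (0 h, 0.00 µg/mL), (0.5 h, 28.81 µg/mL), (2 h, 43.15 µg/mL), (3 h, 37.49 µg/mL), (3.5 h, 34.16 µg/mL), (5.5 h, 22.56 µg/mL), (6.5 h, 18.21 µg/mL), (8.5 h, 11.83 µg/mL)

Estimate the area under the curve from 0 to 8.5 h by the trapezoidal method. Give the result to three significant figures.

Trapezoidal AUC_0→8.5:
  [0→0.5]: (0.00+28.81)/2 × 0.5 = 7.2025
  [0.5→2]: (28.81+43.15)/2 × 1.5 = 53.97
  [2→3]: (43.15+37.49)/2 × 1 = 40.32
  [3→3.5]: (37.49+34.16)/2 × 0.5 = 17.9125
  [3.5→5.5]: (34.16+22.56)/2 × 2 = 56.72
  [5.5→6.5]: (22.56+18.21)/2 × 1 = 20.385
  [6.5→8.5]: (18.21+11.83)/2 × 2 = 30.04
  Sum = 226.55 µg/mL·h

AUC = 227 µg/mL·h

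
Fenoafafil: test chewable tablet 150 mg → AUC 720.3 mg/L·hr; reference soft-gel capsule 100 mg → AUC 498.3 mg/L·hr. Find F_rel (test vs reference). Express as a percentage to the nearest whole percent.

F_rel = (AUC_test/D_test) / (AUC_ref/D_ref)
      = (720.3/150) / (498.3/100)
      = 4.802 / 4.983 = 0.9637 = 96.37%

F_rel = 96%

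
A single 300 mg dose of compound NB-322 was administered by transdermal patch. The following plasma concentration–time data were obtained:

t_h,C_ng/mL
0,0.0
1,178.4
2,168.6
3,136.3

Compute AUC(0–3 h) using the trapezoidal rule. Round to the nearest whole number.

Trapezoidal AUC_0→3:
  [0→1]: (0.0+178.4)/2 × 1 = 89.2
  [1→2]: (178.4+168.6)/2 × 1 = 173.5
  [2→3]: (168.6+136.3)/2 × 1 = 152.45
  Sum = 415.15 ng/mL·h

AUC = 415 ng/mL·h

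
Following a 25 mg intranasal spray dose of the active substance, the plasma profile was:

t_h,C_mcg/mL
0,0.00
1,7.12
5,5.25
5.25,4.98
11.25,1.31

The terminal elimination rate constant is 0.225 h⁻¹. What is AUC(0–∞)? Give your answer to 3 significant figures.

AUC = 54.3 mcg/mL·h

Trapezoidal AUC_0→11.25:
  [0→1]: (0.00+7.12)/2 × 1 = 3.56
  [1→5]: (7.12+5.25)/2 × 4 = 24.74
  [5→5.25]: (5.25+4.98)/2 × 0.25 = 1.27875
  [5.25→11.25]: (4.98+1.31)/2 × 6 = 18.87
  Sum = 48.44875 mcg/mL·h
Extrapolated tail: C_last / k_e = 1.31 / 0.225 = 5.822
AUC_0→∞ = 48.44875 + 5.822 = 54.27075 mcg/mL·h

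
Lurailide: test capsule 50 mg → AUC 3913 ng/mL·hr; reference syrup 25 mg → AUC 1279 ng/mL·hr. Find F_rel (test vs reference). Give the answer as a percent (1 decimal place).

F_rel = 153.0%

F_rel = (AUC_test/D_test) / (AUC_ref/D_ref)
      = (3913/50) / (1279/25)
      = 78.26 / 51.16 = 1.5297 = 152.97%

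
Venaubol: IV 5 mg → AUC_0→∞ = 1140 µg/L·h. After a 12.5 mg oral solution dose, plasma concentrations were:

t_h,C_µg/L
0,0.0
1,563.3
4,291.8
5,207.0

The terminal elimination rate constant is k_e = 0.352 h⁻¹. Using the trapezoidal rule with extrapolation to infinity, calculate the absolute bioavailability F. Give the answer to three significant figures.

F = 0.843

Trapezoidal AUC_0→5 (oral solution):
  [0→1]: (0.0+563.3)/2 × 1 = 281.65
  [1→4]: (563.3+291.8)/2 × 3 = 1282.65
  [4→5]: (291.8+207.0)/2 × 1 = 249.4
  Sum = 1813.7 µg/L·h
Tail: C_last/k_e = 207.0/0.352 = 588.068
AUC_0→∞ (oral solution) = 1813.7 + 588.068 = 2401.768 µg/L·h
F = (AUC_ev/D_ev)/(AUC_iv/D_iv) = (2401.768/12.5)/(1140/5) = 192.14144/228 = 0.8427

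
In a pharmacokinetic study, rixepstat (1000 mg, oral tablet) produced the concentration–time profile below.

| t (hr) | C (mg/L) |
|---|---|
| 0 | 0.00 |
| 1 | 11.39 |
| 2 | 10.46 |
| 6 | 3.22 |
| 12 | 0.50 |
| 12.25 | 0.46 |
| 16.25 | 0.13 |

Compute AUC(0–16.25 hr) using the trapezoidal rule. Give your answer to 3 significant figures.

Trapezoidal AUC_0→16.25:
  [0→1]: (0.00+11.39)/2 × 1 = 5.695
  [1→2]: (11.39+10.46)/2 × 1 = 10.925
  [2→6]: (10.46+3.22)/2 × 4 = 27.36
  [6→12]: (3.22+0.50)/2 × 6 = 11.16
  [12→12.25]: (0.50+0.46)/2 × 0.25 = 0.12
  [12.25→16.25]: (0.46+0.13)/2 × 4 = 1.18
  Sum = 56.44 mg/L·hr

AUC = 56.4 mg/L·hr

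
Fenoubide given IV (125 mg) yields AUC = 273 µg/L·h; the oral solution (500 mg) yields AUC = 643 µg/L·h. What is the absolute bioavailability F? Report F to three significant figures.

F = (AUC_ev / D_ev) / (AUC_iv / D_iv)
  = (643/500) / (273/125)
  = 1.286 / 2.184 = 0.5888

F = 0.589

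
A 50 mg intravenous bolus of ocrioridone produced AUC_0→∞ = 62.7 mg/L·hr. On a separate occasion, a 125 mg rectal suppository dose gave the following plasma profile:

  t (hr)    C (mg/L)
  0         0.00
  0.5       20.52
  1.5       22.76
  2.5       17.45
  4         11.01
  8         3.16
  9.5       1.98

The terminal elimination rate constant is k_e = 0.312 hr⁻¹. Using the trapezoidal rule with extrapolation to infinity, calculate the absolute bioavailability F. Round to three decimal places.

Trapezoidal AUC_0→9.5 (rectal suppository):
  [0→0.5]: (0.00+20.52)/2 × 0.5 = 5.13
  [0.5→1.5]: (20.52+22.76)/2 × 1 = 21.64
  [1.5→2.5]: (22.76+17.45)/2 × 1 = 20.105
  [2.5→4]: (17.45+11.01)/2 × 1.5 = 21.345
  [4→8]: (11.01+3.16)/2 × 4 = 28.34
  [8→9.5]: (3.16+1.98)/2 × 1.5 = 3.855
  Sum = 100.415 mg/L·hr
Tail: C_last/k_e = 1.98/0.312 = 6.346
AUC_0→∞ (rectal suppository) = 100.415 + 6.346 = 106.761 mg/L·hr
F = (AUC_ev/D_ev)/(AUC_iv/D_iv) = (106.761/125)/(62.7/50) = 0.854088/1.254 = 0.6811

F = 0.681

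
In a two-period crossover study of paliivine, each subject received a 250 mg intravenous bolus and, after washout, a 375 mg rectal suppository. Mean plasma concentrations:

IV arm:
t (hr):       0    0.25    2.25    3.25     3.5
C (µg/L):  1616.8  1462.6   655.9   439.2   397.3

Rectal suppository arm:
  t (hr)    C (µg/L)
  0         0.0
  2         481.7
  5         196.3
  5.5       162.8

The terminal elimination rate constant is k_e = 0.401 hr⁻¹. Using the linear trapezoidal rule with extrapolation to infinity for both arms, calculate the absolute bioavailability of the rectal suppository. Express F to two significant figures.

Trapezoidal AUC_0→3.5 (IV):
  [0→0.25]: (1616.8+1462.6)/2 × 0.25 = 384.925
  [0.25→2.25]: (1462.6+655.9)/2 × 2 = 2118.5
  [2.25→3.25]: (655.9+439.2)/2 × 1 = 547.55
  [3.25→3.5]: (439.2+397.3)/2 × 0.25 = 104.5625
  Sum = 3155.5375 µg/L·hr
IV tail: 397.3/0.401 = 990.773; AUC_iv,0→∞ = 3155.5375 + 990.773 = 4146.3105 µg/L·hr
Trapezoidal AUC_0→5.5 (rectal suppository):
  [0→2]: (0.0+481.7)/2 × 2 = 481.7
  [2→5]: (481.7+196.3)/2 × 3 = 1017.0
  [5→5.5]: (196.3+162.8)/2 × 0.5 = 89.775
  Sum = 1588.475 µg/L·hr
rectal suppository tail: 162.8/0.401 = 405.985; AUC_ev,0→∞ = 1588.475 + 405.985 = 1994.46 µg/L·hr
F = (AUC_ev/D_ev)/(AUC_iv/D_iv) = (1994.46/375)/(4146.3105/250) = 5.31856/16.585242 = 0.3207

F = 0.32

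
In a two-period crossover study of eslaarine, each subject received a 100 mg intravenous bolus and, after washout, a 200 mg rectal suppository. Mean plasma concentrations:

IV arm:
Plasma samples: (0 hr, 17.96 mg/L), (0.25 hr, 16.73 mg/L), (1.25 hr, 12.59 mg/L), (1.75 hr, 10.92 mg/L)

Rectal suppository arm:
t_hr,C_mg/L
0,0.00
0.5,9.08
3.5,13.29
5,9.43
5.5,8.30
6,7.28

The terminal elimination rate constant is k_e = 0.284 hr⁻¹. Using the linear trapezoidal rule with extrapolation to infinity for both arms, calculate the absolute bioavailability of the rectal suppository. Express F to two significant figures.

Trapezoidal AUC_0→1.75 (IV):
  [0→0.25]: (17.96+16.73)/2 × 0.25 = 4.33625
  [0.25→1.25]: (16.73+12.59)/2 × 1 = 14.66
  [1.25→1.75]: (12.59+10.92)/2 × 0.5 = 5.8775
  Sum = 24.87375 mg/L·hr
IV tail: 10.92/0.284 = 38.451; AUC_iv,0→∞ = 24.87375 + 38.451 = 63.32475 mg/L·hr
Trapezoidal AUC_0→6 (rectal suppository):
  [0→0.5]: (0.00+9.08)/2 × 0.5 = 2.27
  [0.5→3.5]: (9.08+13.29)/2 × 3 = 33.555
  [3.5→5]: (13.29+9.43)/2 × 1.5 = 17.04
  [5→5.5]: (9.43+8.30)/2 × 0.5 = 4.4325
  [5.5→6]: (8.30+7.28)/2 × 0.5 = 3.895
  Sum = 61.1925 mg/L·hr
rectal suppository tail: 7.28/0.284 = 25.634; AUC_ev,0→∞ = 61.1925 + 25.634 = 86.8265 mg/L·hr
F = (AUC_ev/D_ev)/(AUC_iv/D_iv) = (86.8265/200)/(63.32475/100) = 0.4341325/0.6332475 = 0.6856

F = 0.69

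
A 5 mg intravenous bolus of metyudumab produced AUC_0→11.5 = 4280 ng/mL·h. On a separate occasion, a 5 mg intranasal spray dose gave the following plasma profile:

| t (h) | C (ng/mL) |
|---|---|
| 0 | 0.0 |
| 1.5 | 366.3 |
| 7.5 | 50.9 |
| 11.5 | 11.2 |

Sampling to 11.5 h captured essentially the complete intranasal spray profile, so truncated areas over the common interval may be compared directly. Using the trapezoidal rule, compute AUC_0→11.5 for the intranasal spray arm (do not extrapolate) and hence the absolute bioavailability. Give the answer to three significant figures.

Trapezoidal AUC_0→11.5 (intranasal spray):
  [0→1.5]: (0.0+366.3)/2 × 1.5 = 274.725
  [1.5→7.5]: (366.3+50.9)/2 × 6 = 1251.6
  [7.5→11.5]: (50.9+11.2)/2 × 4 = 124.2
  Sum = 1650.525 ng/mL·h
F = (AUC_ev/D_ev)/(AUC_iv/D_iv) = (1650.525/5)/(4280/5) = 330.105/856 = 0.3856

F = 0.386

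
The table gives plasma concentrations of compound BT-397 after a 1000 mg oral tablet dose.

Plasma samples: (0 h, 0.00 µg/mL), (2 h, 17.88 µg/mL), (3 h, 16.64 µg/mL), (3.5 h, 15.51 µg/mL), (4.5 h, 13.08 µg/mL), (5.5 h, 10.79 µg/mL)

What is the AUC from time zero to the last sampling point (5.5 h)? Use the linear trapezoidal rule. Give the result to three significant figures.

AUC = 69.4 µg/mL·h

Trapezoidal AUC_0→5.5:
  [0→2]: (0.00+17.88)/2 × 2 = 17.88
  [2→3]: (17.88+16.64)/2 × 1 = 17.26
  [3→3.5]: (16.64+15.51)/2 × 0.5 = 8.0375
  [3.5→4.5]: (15.51+13.08)/2 × 1 = 14.295
  [4.5→5.5]: (13.08+10.79)/2 × 1 = 11.935
  Sum = 69.4075 µg/mL·h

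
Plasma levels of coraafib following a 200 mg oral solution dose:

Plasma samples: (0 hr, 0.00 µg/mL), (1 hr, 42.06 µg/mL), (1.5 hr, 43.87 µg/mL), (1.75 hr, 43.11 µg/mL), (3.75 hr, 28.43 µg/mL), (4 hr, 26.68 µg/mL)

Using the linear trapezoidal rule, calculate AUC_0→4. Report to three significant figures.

AUC = 132 µg/mL·hr

Trapezoidal AUC_0→4:
  [0→1]: (0.00+42.06)/2 × 1 = 21.03
  [1→1.5]: (42.06+43.87)/2 × 0.5 = 21.4825
  [1.5→1.75]: (43.87+43.11)/2 × 0.25 = 10.8725
  [1.75→3.75]: (43.11+28.43)/2 × 2 = 71.54
  [3.75→4]: (28.43+26.68)/2 × 0.25 = 6.88875
  Sum = 131.81375 µg/mL·hr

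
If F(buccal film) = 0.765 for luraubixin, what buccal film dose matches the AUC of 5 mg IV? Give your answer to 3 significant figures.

For equal systemic exposure: F × D_ev = D_iv
D_ev = D_iv / F = 5 / 0.765 = 6.53595 mg

D_buccal = 6.54 mg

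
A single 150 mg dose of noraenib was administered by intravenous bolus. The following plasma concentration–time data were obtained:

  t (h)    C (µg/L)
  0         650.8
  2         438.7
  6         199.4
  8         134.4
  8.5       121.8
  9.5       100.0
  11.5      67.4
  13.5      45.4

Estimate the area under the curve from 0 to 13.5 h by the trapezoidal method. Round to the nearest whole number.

AUC = 3155 µg/L·h

Trapezoidal AUC_0→13.5:
  [0→2]: (650.8+438.7)/2 × 2 = 1089.5
  [2→6]: (438.7+199.4)/2 × 4 = 1276.2
  [6→8]: (199.4+134.4)/2 × 2 = 333.8
  [8→8.5]: (134.4+121.8)/2 × 0.5 = 64.05
  [8.5→9.5]: (121.8+100.0)/2 × 1 = 110.9
  [9.5→11.5]: (100.0+67.4)/2 × 2 = 167.4
  [11.5→13.5]: (67.4+45.4)/2 × 2 = 112.8
  Sum = 3154.65 µg/L·h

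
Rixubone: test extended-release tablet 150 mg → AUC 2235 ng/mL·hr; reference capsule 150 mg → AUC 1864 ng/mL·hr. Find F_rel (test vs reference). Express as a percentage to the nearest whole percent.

F_rel = 120%

F_rel = (AUC_test/D_test) / (AUC_ref/D_ref)
      = (2235/150) / (1864/150)
      = 14.9 / 12.4267 = 1.1990 = 119.90%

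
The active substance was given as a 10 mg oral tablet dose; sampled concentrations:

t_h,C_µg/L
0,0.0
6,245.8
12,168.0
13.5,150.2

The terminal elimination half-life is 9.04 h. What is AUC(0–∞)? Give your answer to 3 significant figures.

AUC = 4180 µg/L·h

Trapezoidal AUC_0→13.5:
  [0→6]: (0.0+245.8)/2 × 6 = 737.4
  [6→12]: (245.8+168.0)/2 × 6 = 1241.4
  [12→13.5]: (168.0+150.2)/2 × 1.5 = 238.65
  Sum = 2217.45 µg/L·h
k_e = ln2 / t½ = 0.693147 / 9.04 = 0.0767 h^-1
Extrapolated tail: C_last / k_e = 150.2 / 0.0767 = 1958.279
AUC_0→∞ = 2217.45 + 1958.279 = 4175.729 µg/L·h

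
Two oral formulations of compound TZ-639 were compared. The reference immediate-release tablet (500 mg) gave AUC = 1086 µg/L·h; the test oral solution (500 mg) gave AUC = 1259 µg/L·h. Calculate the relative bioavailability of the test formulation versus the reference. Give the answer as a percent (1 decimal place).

F_rel = (AUC_test/D_test) / (AUC_ref/D_ref)
      = (1259/500) / (1086/500)
      = 2.518 / 2.172 = 1.1593 = 115.93%

F_rel = 115.9%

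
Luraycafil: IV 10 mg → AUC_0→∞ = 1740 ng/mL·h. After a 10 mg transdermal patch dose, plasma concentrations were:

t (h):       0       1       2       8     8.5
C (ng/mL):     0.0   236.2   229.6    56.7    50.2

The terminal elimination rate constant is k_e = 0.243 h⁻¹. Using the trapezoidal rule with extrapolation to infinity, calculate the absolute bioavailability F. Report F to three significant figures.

F = 0.829

Trapezoidal AUC_0→8.5 (transdermal patch):
  [0→1]: (0.0+236.2)/2 × 1 = 118.1
  [1→2]: (236.2+229.6)/2 × 1 = 232.9
  [2→8]: (229.6+56.7)/2 × 6 = 858.9
  [8→8.5]: (56.7+50.2)/2 × 0.5 = 26.725
  Sum = 1236.625 ng/mL·h
Tail: C_last/k_e = 50.2/0.243 = 206.584
AUC_0→∞ (transdermal patch) = 1236.625 + 206.584 = 1443.209 ng/mL·h
F = (AUC_ev/D_ev)/(AUC_iv/D_iv) = (1443.209/10)/(1740/10) = 144.3209/174 = 0.8294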